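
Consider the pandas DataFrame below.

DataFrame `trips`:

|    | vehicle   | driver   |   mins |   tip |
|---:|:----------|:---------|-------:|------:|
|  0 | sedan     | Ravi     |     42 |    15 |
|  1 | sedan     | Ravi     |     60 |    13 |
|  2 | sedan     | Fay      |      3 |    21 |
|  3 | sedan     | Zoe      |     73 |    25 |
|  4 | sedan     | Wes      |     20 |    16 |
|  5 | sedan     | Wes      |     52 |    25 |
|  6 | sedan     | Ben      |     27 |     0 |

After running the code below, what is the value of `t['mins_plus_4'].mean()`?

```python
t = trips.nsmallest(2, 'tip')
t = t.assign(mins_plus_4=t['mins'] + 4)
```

47.5

take 2 rows with smallest tip:
  vehicle driver  mins  tip
6   sedan    Ben    27    0
1   sedan   Ravi    60   13
add column mins_plus_4 = t['mins'] + 4:
  vehicle driver  mins  tip  mins_plus_4
6   sedan    Ben    27    0           31
1   sedan   Ravi    60   13           64
Finally, mean of column 'mins_plus_4' = 47.5.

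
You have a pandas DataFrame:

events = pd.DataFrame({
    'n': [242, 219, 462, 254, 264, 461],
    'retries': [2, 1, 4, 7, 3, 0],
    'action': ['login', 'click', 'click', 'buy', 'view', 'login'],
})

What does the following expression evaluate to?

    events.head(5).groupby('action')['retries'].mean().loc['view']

3.0

take first 5 rows:
     n  retries action
0  242        2  login
1  219        1  click
2  462        4  click
3  254        7    buy
4  264        3   view
group by action, mean of retries:
action
buy      7.0
click    2.5
login    2.0
view     3.0
Name: retries, dtype: float64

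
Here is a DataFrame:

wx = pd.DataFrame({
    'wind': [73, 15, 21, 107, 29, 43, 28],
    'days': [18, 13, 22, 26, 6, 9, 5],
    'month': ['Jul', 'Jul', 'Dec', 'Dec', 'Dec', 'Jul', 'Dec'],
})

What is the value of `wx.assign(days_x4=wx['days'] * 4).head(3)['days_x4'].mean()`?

add column days_x4 = wx['days'] * 4:
   wind  days month  days_x4
0    73    18   Jul       72
1    15    13   Jul       52
2    21    22   Dec       88
3   107    26   Dec      104
4    29     6   Dec       24
5    43     9   Jul       36
6    28     5   Dec       20
take first 3 rows:
   wind  days month  days_x4
0    73    18   Jul       72
1    15    13   Jul       52
2    21    22   Dec       88
So mean() = 70.6666666667.

70.6666666667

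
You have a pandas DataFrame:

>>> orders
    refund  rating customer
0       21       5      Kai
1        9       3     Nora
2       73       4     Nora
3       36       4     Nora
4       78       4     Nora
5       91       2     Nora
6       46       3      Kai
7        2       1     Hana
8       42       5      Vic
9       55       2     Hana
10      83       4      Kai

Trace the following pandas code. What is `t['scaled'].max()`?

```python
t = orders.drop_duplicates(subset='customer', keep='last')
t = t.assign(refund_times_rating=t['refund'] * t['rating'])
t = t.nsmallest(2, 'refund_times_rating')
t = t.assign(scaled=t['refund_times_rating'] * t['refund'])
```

drop duplicate customer (keep=last):
    refund  rating customer
5       91       2     Nora
8       42       5      Vic
9       55       2     Hana
10      83       4      Kai
add column refund_times_rating = t['refund'] * t['rating']:
    refund  rating customer  refund_times_rating
5       91       2     Nora                  182
8       42       5      Vic                  210
9       55       2     Hana                  110
10      83       4      Kai                  332
take 2 rows with smallest refund_times_rating:
   refund  rating customer  refund_times_rating
9      55       2     Hana                  110
5      91       2     Nora                  182
add column scaled = t['refund_times_rating'] * t['refund']:
   refund  rating customer  refund_times_rating  scaled
9      55       2     Hana                  110    6050
5      91       2     Nora                  182   16562
max of column 'scaled' → 16562

16562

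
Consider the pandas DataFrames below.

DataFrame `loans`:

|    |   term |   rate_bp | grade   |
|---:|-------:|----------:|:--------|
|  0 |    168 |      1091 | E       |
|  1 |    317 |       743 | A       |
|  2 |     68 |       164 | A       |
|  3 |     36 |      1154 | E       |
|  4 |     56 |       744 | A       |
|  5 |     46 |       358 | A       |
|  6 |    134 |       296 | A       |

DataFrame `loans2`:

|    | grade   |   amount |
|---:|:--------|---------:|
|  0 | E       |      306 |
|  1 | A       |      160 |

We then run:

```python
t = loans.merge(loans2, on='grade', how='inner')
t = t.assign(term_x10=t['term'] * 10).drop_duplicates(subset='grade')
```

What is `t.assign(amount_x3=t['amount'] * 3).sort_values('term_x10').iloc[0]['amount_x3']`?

merge on 'grade' (how='inner') → 7 rows:
   term  rate_bp grade  amount
0   168     1091     E     306
1   317      743     A     160
2    68      164     A     160
3    36     1154     E     306
4    56      744     A     160
5    46      358     A     160
6   134      296     A     160
add column term_x10 = t['term'] * 10:
   term  rate_bp grade  amount  term_x10
0   168     1091     E     306      1680
1   317      743     A     160      3170
2    68      164     A     160       680
3    36     1154     E     306       360
4    56      744     A     160       560
5    46      358     A     160       460
6   134      296     A     160      1340
drop duplicate grade (keep=first):
   term  rate_bp grade  amount  term_x10
0   168     1091     E     306      1680
1   317      743     A     160      3170
add column amount_x3 = t['amount'] * 3:
   term  rate_bp grade  amount  term_x10  amount_x3
0   168     1091     E     306      1680        918
1   317      743     A     160      3170        480
sort by term_x10:
   term  rate_bp grade  amount  term_x10  amount_x3
0   168     1091     E     306      1680        918
1   317      743     A     160      3170        480
Reading off the value at position 0, column 'amount_x3', we get 918.

918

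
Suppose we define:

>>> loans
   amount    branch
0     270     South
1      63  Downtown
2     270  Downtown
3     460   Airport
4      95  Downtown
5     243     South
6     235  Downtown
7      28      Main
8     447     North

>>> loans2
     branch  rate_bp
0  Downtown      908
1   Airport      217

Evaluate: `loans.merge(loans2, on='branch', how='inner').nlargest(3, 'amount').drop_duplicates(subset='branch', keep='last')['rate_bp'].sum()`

merge on 'branch' (how='inner') → 5 rows:
   amount    branch  rate_bp
0      63  Downtown      908
1     270  Downtown      908
2     460   Airport      217
3      95  Downtown      908
4     235  Downtown      908
take 3 rows with largest amount:
   amount    branch  rate_bp
2     460   Airport      217
1     270  Downtown      908
4     235  Downtown      908
drop duplicate branch (keep=last):
   amount    branch  rate_bp
2     460   Airport      217
4     235  Downtown      908
sum of column 'rate_bp' → 1125

1125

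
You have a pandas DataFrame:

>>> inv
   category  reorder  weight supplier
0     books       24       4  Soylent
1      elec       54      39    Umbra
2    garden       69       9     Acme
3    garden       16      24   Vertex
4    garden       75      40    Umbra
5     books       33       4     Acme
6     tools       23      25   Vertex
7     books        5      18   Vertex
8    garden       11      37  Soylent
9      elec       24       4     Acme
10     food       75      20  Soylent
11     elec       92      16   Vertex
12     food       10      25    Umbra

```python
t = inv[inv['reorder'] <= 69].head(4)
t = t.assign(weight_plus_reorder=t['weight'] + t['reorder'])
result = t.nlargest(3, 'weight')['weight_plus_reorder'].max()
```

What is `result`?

filter rows where reorder <= 69:
   category  reorder  weight supplier
0     books       24       4  Soylent
1      elec       54      39    Umbra
2    garden       69       9     Acme
3    garden       16      24   Vertex
5     books       33       4     Acme
6     tools       23      25   Vertex
7     books        5      18   Vertex
8    garden       11      37  Soylent
9      elec       24       4     Acme
12     food       10      25    Umbra
take first 4 rows:
  category  reorder  weight supplier
0    books       24       4  Soylent
1     elec       54      39    Umbra
2   garden       69       9     Acme
3   garden       16      24   Vertex
add column weight_plus_reorder = t['weight'] + t['reorder']:
  category  reorder  weight supplier  weight_plus_reorder
0    books       24       4  Soylent                   28
1     elec       54      39    Umbra                   93
2   garden       69       9     Acme                   78
3   garden       16      24   Vertex                   40
take 3 rows with largest weight:
  category  reorder  weight supplier  weight_plus_reorder
1     elec       54      39    Umbra                   93
3   garden       16      24   Vertex                   40
2   garden       69       9     Acme                   78
Hence 93.

93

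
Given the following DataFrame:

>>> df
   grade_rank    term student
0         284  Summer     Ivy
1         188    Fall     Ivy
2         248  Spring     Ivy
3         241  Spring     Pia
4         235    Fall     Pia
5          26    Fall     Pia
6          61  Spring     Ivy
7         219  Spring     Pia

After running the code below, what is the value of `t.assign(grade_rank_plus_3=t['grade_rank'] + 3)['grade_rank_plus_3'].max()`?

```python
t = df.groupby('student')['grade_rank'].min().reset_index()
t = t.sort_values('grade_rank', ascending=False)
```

group by student, min of grade_rank:
student
Ivy    61
Pia    26
Name: grade_rank, dtype: int64
reset_index():
  student  grade_rank
0     Ivy          61
1     Pia          26
sort by grade_rank descending:
  student  grade_rank
0     Ivy          61
1     Pia          26
add column grade_rank_plus_3 = t['grade_rank'] + 3:
  student  grade_rank  grade_rank_plus_3
0     Ivy          61                 64
1     Pia          26                 29
The max of column 'grade_rank_plus_3' is 64.

64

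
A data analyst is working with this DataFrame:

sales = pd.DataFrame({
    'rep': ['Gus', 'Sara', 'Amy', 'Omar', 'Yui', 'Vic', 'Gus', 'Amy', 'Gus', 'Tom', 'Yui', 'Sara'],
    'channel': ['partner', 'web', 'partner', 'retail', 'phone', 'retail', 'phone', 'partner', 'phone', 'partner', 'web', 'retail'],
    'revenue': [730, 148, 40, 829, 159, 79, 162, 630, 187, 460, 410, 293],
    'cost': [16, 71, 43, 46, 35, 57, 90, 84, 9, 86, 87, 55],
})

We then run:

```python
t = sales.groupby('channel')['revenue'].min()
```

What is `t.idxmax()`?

group by channel, min of revenue:
channel
partner     40
phone      159
retail      79
web        148
Name: revenue, dtype: int64
Taking the label with the largest value gives phone.

phone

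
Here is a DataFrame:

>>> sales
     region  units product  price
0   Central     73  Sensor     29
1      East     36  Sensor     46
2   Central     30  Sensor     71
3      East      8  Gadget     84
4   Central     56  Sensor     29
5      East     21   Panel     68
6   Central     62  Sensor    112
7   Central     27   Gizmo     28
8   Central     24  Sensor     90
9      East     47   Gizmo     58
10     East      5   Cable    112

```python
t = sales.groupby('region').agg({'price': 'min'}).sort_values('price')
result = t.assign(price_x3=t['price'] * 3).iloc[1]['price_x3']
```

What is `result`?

group by region, min of price:
         price
region        
Central     28
East        46
sort by price:
         price
region        
Central     28
East        46
add column price_x3 = t['price'] * 3:
         price  price_x3
region                  
Central     28        84
East        46       138
Finally, value at position 1, column 'price_x3' = 138.

138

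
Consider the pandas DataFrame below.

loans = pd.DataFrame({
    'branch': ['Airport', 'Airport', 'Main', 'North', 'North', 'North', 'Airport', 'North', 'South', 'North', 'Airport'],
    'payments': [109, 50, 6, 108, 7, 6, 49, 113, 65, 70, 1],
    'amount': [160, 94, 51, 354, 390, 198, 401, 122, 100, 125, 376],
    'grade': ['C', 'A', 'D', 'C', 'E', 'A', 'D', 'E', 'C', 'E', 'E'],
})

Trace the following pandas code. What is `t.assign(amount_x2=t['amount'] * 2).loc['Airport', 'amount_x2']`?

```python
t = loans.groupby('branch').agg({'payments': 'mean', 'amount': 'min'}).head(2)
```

group by branch: mean(payments), min(amount):
         payments  amount
branch                   
Airport     52.25      94
Main         6.00      51
North       60.80     122
South       65.00     100
take first 2 rows:
         payments  amount
branch                   
Airport     52.25      94
Main         6.00      51
add column amount_x2 = t['amount'] * 2:
         payments  amount  amount_x2
branch                              
Airport     52.25      94        188
Main         6.00      51        102
Taking the value at row 'Airport', column 'amount_x2' gives 188.

188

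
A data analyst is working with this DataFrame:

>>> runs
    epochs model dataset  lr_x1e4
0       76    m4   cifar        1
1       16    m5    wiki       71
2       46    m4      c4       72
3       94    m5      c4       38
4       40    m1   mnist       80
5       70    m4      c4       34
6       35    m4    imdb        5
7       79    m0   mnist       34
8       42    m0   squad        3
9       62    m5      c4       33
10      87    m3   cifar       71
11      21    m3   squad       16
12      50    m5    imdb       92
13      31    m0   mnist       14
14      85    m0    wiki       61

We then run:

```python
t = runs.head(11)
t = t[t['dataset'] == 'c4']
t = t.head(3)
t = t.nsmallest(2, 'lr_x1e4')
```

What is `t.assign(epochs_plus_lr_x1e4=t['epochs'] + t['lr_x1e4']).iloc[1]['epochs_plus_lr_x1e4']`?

take first 11 rows:
    epochs model dataset  lr_x1e4
0       76    m4   cifar        1
1       16    m5    wiki       71
2       46    m4      c4       72
3       94    m5      c4       38
4       40    m1   mnist       80
5       70    m4      c4       34
6       35    m4    imdb        5
7       79    m0   mnist       34
8       42    m0   squad        3
9       62    m5      c4       33
10      87    m3   cifar       71
filter rows where dataset == 'c4':
   epochs model dataset  lr_x1e4
2      46    m4      c4       72
3      94    m5      c4       38
5      70    m4      c4       34
9      62    m5      c4       33
take first 3 rows:
   epochs model dataset  lr_x1e4
2      46    m4      c4       72
3      94    m5      c4       38
5      70    m4      c4       34
take 2 rows with smallest lr_x1e4:
   epochs model dataset  lr_x1e4
5      70    m4      c4       34
3      94    m5      c4       38
add column epochs_plus_lr_x1e4 = t['epochs'] + t['lr_x1e4']:
   epochs model dataset  lr_x1e4  epochs_plus_lr_x1e4
5      70    m4      c4       34                  104
3      94    m5      c4       38                  132

132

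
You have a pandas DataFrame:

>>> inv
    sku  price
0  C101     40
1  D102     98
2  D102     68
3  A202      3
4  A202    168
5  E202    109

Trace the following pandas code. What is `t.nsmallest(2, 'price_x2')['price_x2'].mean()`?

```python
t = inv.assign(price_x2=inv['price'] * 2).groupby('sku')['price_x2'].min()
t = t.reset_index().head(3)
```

add column price_x2 = inv['price'] * 2:
    sku  price  price_x2
0  C101     40        80
1  D102     98       196
2  D102     68       136
3  A202      3         6
4  A202    168       336
5  E202    109       218
group by sku, min of price_x2:
sku
A202      6
C101     80
D102    136
E202    218
Name: price_x2, dtype: int64
reset_index():
    sku  price_x2
0  A202         6
1  C101        80
2  D102       136
3  E202       218
take first 3 rows:
    sku  price_x2
0  A202         6
1  C101        80
2  D102       136
take 2 rows with smallest price_x2:
    sku  price_x2
0  A202         6
1  C101        80
mean of column 'price_x2' → 43.0

43.0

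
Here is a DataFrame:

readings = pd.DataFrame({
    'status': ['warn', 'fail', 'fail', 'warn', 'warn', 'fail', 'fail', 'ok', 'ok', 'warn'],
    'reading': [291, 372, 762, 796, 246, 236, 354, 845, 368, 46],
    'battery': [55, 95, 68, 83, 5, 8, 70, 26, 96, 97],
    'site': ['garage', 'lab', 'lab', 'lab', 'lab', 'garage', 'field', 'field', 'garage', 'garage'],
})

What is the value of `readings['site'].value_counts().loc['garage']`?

4

value_counts of site:
site
garage    4
lab       4
field     2
Name: count, dtype: int64
Reading off the value at index 'garage', we get 4.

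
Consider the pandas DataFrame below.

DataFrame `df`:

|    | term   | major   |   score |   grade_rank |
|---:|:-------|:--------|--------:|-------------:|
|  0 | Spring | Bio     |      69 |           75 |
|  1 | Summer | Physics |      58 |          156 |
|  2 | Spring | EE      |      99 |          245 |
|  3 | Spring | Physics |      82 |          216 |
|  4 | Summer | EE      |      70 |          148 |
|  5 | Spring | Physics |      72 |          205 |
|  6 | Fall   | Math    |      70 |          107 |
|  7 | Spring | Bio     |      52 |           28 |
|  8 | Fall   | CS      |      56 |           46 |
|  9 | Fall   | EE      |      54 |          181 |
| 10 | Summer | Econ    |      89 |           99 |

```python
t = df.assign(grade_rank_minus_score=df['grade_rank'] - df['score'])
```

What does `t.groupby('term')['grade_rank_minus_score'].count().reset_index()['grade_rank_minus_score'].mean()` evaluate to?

3.66666666667

add column grade_rank_minus_score = df['grade_rank'] - df['score']:
      term    major  score  grade_rank  grade_rank_minus_score
0   Spring      Bio     69          75                       6
1   Summer  Physics     58         156                      98
2   Spring       EE     99         245                     146
3   Spring  Physics     82         216                     134
4   Summer       EE     70         148                      78
5   Spring  Physics     72         205                     133
6     Fall     Math     70         107                      37
7   Spring      Bio     52          28                     -24
8     Fall       CS     56          46                     -10
9     Fall       EE     54         181                     127
10  Summer     Econ     89          99                      10
group by term, count of grade_rank_minus_score:
term
Fall      3
Spring    5
Summer    3
Name: grade_rank_minus_score, dtype: int64
reset_index():
     term  grade_rank_minus_score
0    Fall                       3
1  Spring                       5
2  Summer                       3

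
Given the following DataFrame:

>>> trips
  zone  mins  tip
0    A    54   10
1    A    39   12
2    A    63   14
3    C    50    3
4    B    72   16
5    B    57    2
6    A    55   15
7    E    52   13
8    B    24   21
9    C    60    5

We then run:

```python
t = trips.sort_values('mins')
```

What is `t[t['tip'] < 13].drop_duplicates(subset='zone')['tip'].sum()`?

17

sort by mins:
  zone  mins  tip
8    B    24   21
1    A    39   12
3    C    50    3
7    E    52   13
0    A    54   10
6    A    55   15
5    B    57    2
9    C    60    5
2    A    63   14
4    B    72   16
filter rows where tip < 13:
  zone  mins  tip
1    A    39   12
3    C    50    3
0    A    54   10
5    B    57    2
9    C    60    5
drop duplicate zone (keep=first):
  zone  mins  tip
1    A    39   12
3    C    50    3
5    B    57    2
The sum of column 'tip' is 17.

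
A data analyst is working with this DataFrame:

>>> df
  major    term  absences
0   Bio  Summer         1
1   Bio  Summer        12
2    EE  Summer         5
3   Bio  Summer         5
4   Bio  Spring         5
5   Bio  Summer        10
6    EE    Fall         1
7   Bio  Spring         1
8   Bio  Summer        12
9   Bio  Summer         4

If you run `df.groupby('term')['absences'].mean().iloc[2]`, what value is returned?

7.0

group by term, mean of absences:
term
Fall      1.0
Spring    3.0
Summer    7.0
Name: absences, dtype: float64
Finally, value at position 2 = 7.0.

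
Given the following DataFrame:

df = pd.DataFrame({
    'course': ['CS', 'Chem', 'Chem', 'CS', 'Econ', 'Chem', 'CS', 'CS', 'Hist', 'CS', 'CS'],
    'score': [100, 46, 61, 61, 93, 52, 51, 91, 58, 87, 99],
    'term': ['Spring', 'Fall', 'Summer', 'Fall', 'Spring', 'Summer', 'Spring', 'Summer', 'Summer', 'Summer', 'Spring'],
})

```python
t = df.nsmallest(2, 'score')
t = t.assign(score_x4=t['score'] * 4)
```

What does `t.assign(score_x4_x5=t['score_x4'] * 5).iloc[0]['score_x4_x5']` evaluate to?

920

take 2 rows with smallest score:
  course  score    term
1   Chem     46    Fall
6     CS     51  Spring
add column score_x4 = t['score'] * 4:
  course  score    term  score_x4
1   Chem     46    Fall       184
6     CS     51  Spring       204
add column score_x4_x5 = t['score_x4'] * 5:
  course  score    term  score_x4  score_x4_x5
1   Chem     46    Fall       184          920
6     CS     51  Spring       204         1020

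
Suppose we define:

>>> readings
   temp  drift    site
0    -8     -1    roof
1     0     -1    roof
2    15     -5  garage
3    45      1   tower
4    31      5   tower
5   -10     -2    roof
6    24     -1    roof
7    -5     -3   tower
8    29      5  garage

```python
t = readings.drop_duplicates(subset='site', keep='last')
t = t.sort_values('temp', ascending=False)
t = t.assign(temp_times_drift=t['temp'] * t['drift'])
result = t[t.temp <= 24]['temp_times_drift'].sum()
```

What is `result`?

-9

drop duplicate site (keep=last):
   temp  drift    site
6    24     -1    roof
7    -5     -3   tower
8    29      5  garage
sort by temp descending:
   temp  drift    site
8    29      5  garage
6    24     -1    roof
7    -5     -3   tower
add column temp_times_drift = t['temp'] * t['drift']:
   temp  drift    site  temp_times_drift
8    29      5  garage               145
6    24     -1    roof               -24
7    -5     -3   tower                15
filter rows where temp <= 24:
   temp  drift   site  temp_times_drift
6    24     -1   roof               -24
7    -5     -3  tower                15
Then the sum of column 'temp_times_drift': -9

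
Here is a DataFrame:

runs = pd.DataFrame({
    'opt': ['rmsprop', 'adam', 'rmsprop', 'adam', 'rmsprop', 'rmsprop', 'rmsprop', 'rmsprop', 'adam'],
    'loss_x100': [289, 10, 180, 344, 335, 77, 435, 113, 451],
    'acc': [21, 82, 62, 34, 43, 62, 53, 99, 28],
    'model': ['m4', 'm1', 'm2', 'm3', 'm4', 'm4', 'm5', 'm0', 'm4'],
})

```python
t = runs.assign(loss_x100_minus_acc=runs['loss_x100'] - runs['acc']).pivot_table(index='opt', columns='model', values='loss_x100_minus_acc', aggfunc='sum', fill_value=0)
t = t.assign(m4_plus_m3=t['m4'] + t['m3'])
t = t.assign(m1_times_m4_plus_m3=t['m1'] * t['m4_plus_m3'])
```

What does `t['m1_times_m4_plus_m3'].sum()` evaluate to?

add column loss_x100_minus_acc = runs['loss_x100'] - runs['acc']:
       opt  loss_x100  acc model  loss_x100_minus_acc
0  rmsprop        289   21    m4                  268
1     adam         10   82    m1                  -72
2  rmsprop        180   62    m2                  118
3     adam        344   34    m3                  310
4  rmsprop        335   43    m4                  292
5  rmsprop         77   62    m4                   15
6  rmsprop        435   53    m5                  382
7  rmsprop        113   99    m0                   14
8     adam        451   28    m4                  423
pivot: rows=opt, cols=model, sum(loss_x100_minus_acc):
model    m0  m1   m2   m3   m4   m5
opt                                
adam      0 -72    0  310  423    0
rmsprop  14   0  118    0  575  382
add column m4_plus_m3 = t['m4'] + t['m3']:
model    m0  m1   m2   m3   m4   m5  m4_plus_m3
opt                                            
adam      0 -72    0  310  423    0         733
rmsprop  14   0  118    0  575  382         575
add column m1_times_m4_plus_m3 = t['m1'] * t['m4_plus_m3']:
model    m0  m1   m2   m3   m4   m5  m4_plus_m3  m1_times_m4_plus_m3
opt                                                                 
adam      0 -72    0  310  423    0         733               -52776
rmsprop  14   0  118    0  575  382         575                    0

-52776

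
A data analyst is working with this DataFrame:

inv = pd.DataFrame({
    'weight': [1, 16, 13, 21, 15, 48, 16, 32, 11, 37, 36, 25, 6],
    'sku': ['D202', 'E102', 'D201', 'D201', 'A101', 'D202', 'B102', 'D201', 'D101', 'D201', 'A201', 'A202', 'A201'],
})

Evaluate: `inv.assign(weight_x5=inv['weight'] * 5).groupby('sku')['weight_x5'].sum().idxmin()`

add column weight_x5 = inv['weight'] * 5:
    weight   sku  weight_x5
0        1  D202          5
1       16  E102         80
2       13  D201         65
3       21  D201        105
4       15  A101         75
5       48  D202        240
6       16  B102         80
7       32  D201        160
8       11  D101         55
9       37  D201        185
10      36  A201        180
11      25  A202        125
12       6  A201         30
group by sku, sum of weight_x5:
sku
A101     75
A201    210
A202    125
B102     80
D101     55
D201    515
D202    245
E102     80
Name: weight_x5, dtype: int64

D101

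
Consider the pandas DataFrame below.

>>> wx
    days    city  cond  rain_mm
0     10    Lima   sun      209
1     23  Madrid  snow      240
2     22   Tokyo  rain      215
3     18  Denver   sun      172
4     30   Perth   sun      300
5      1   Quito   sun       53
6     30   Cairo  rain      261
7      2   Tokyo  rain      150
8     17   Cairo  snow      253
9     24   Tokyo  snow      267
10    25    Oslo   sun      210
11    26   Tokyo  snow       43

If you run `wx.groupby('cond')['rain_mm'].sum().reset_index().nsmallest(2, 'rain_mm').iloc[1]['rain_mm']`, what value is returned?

803

group by cond, sum of rain_mm:
cond
rain    626
snow    803
sun     944
Name: rain_mm, dtype: int64
reset_index():
   cond  rain_mm
0  rain      626
1  snow      803
2   sun      944
take 2 rows with smallest rain_mm:
   cond  rain_mm
0  rain      626
1  snow      803
Hence 803.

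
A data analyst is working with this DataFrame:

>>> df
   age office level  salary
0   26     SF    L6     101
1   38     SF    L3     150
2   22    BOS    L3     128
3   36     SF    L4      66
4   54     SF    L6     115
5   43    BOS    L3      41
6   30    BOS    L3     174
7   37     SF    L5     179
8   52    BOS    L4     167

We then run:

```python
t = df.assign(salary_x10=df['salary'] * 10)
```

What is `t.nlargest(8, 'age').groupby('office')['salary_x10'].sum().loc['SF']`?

6110

add column salary_x10 = df['salary'] * 10:
   age office level  salary  salary_x10
0   26     SF    L6     101        1010
1   38     SF    L3     150        1500
2   22    BOS    L3     128        1280
3   36     SF    L4      66         660
4   54     SF    L6     115        1150
5   43    BOS    L3      41         410
6   30    BOS    L3     174        1740
7   37     SF    L5     179        1790
8   52    BOS    L4     167        1670
take 8 rows with largest age:
   age office level  salary  salary_x10
4   54     SF    L6     115        1150
8   52    BOS    L4     167        1670
5   43    BOS    L3      41         410
1   38     SF    L3     150        1500
7   37     SF    L5     179        1790
3   36     SF    L4      66         660
6   30    BOS    L3     174        1740
0   26     SF    L6     101        1010
group by office, sum of salary_x10:
office
BOS    3820
SF     6110
Name: salary_x10, dtype: int64
value at index 'SF' → 6110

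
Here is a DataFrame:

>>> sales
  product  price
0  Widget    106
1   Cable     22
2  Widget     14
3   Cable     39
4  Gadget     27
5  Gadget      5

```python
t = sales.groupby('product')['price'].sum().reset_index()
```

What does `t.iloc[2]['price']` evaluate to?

120

group by product, sum of price:
product
Cable      61
Gadget     32
Widget    120
Name: price, dtype: int64
reset_index():
  product  price
0   Cable     61
1  Gadget     32
2  Widget    120
Taking the value at position 2, column 'price' gives 120.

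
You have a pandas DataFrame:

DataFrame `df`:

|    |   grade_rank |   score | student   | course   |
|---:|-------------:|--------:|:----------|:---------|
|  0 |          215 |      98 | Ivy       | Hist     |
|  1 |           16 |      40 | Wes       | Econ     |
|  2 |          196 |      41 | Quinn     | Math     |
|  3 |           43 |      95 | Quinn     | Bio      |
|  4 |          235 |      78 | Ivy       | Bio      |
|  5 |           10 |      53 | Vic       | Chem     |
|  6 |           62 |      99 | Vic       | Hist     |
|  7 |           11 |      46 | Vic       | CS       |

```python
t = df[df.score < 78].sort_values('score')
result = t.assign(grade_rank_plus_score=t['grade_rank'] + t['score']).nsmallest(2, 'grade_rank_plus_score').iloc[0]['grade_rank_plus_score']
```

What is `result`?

filter rows where score < 78:
   grade_rank  score student course
1          16     40     Wes   Econ
2         196     41   Quinn   Math
5          10     53     Vic   Chem
7          11     46     Vic     CS
sort by score:
   grade_rank  score student course
1          16     40     Wes   Econ
2         196     41   Quinn   Math
7          11     46     Vic     CS
5          10     53     Vic   Chem
add column grade_rank_plus_score = t['grade_rank'] + t['score']:
   grade_rank  score student course  grade_rank_plus_score
1          16     40     Wes   Econ                     56
2         196     41   Quinn   Math                    237
7          11     46     Vic     CS                     57
5          10     53     Vic   Chem                     63
take 2 rows with smallest grade_rank_plus_score:
   grade_rank  score student course  grade_rank_plus_score
1          16     40     Wes   Econ                     56
7          11     46     Vic     CS                     57
Finally, value at position 0, column 'grade_rank_plus_score' = 56.

56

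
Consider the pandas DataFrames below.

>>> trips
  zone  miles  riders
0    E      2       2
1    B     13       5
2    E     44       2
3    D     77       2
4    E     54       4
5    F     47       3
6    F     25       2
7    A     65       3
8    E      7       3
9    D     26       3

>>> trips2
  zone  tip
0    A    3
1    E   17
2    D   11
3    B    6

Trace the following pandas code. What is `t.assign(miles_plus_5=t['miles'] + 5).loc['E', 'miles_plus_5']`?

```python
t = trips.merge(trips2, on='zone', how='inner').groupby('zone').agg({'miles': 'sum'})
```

merge on 'zone' (how='inner') → 8 rows:
  zone  miles  riders  tip
0    E      2       2   17
1    B     13       5    6
2    E     44       2   17
3    D     77       2   11
4    E     54       4   17
5    A     65       3    3
6    E      7       3   17
7    D     26       3   11
group by zone, sum of miles:
      miles
zone       
A        65
B        13
D       103
E       107
add column miles_plus_5 = t['miles'] + 5:
      miles  miles_plus_5
zone                     
A        65            70
B        13            18
D       103           108
E       107           112
So loc['E', 'miles_plus_5'] = 112.

112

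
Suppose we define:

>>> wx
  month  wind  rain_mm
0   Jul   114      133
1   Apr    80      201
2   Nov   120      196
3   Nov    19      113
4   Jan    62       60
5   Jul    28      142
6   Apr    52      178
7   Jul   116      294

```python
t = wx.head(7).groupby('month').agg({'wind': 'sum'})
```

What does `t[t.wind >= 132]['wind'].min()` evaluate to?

132

take first 7 rows:
  month  wind  rain_mm
0   Jul   114      133
1   Apr    80      201
2   Nov   120      196
3   Nov    19      113
4   Jan    62       60
5   Jul    28      142
6   Apr    52      178
group by month, sum of wind:
       wind
month      
Apr     132
Jan      62
Jul     142
Nov     139
filter rows where wind >= 132:
       wind
month      
Apr     132
Jul     142
Nov     139
Reading off the min of column 'wind', we get 132.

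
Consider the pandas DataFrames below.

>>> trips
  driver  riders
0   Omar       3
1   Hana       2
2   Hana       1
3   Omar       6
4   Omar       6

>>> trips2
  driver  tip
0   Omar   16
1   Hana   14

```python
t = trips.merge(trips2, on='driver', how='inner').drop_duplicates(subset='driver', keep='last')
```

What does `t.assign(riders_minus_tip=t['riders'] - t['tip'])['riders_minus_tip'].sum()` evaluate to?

merge on 'driver' (how='inner') → 5 rows:
  driver  riders  tip
0   Omar       3   16
1   Hana       2   14
2   Hana       1   14
3   Omar       6   16
4   Omar       6   16
drop duplicate driver (keep=last):
  driver  riders  tip
2   Hana       1   14
4   Omar       6   16
add column riders_minus_tip = t['riders'] - t['tip']:
  driver  riders  tip  riders_minus_tip
2   Hana       1   14               -13
4   Omar       6   16               -10
Reading off the sum of column 'riders_minus_tip', we get -23.

-23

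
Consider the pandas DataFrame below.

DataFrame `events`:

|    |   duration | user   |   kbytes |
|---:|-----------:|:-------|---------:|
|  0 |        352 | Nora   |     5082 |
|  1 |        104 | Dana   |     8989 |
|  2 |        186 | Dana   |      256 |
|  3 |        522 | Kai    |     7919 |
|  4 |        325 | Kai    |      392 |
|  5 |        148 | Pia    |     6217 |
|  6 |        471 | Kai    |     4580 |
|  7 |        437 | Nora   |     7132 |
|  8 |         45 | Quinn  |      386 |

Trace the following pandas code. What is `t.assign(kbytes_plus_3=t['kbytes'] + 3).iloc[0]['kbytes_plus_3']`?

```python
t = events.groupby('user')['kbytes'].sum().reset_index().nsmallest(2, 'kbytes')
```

group by user, sum of kbytes:
user
Dana      9245
Kai      12891
Nora     12214
Pia       6217
Quinn      386
Name: kbytes, dtype: int64
reset_index():
    user  kbytes
0   Dana    9245
1    Kai   12891
2   Nora   12214
3    Pia    6217
4  Quinn     386
take 2 rows with smallest kbytes:
    user  kbytes
4  Quinn     386
3    Pia    6217
add column kbytes_plus_3 = t['kbytes'] + 3:
    user  kbytes  kbytes_plus_3
4  Quinn     386            389
3    Pia    6217           6220
value at position 0, column 'kbytes_plus_3' → 389

389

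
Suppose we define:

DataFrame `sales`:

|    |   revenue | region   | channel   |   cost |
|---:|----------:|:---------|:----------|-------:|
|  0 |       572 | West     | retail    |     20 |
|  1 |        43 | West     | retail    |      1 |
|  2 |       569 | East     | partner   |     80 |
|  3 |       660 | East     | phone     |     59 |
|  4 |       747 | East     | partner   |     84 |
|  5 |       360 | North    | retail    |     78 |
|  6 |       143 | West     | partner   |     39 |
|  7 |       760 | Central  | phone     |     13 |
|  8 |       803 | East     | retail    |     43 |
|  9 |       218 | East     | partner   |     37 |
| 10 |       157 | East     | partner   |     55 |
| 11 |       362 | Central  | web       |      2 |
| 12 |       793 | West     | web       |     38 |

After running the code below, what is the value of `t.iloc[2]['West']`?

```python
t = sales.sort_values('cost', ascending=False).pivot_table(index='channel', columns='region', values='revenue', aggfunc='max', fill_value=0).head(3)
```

sort by cost descending:
    revenue   region  channel  cost
4       747     East  partner    84
2       569     East  partner    80
5       360    North   retail    78
3       660     East    phone    59
10      157     East  partner    55
8       803     East   retail    43
6       143     West  partner    39
12      793     West      web    38
9       218     East  partner    37
0       572     West   retail    20
7       760  Central    phone    13
11      362  Central      web     2
1        43     West   retail     1
pivot: rows=channel, cols=region, max(revenue):
region   Central  East  North  West
channel                            
partner        0   747      0   143
phone        760   660      0     0
retail         0   803    360   572
web          362     0      0   793
take first 3 rows:
region   Central  East  North  West
channel                            
partner        0   747      0   143
phone        760   660      0     0
retail         0   803    360   572
Finally, value at position 2, column 'West' = 572.

572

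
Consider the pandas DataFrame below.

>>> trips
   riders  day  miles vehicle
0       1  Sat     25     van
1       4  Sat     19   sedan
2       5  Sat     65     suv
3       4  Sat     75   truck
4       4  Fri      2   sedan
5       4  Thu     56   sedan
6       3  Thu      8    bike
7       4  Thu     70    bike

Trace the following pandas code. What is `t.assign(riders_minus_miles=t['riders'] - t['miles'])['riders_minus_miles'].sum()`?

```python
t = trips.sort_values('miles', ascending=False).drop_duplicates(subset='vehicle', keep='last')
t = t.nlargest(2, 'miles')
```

sort by miles descending:
   riders  day  miles vehicle
3       4  Sat     75   truck
7       4  Thu     70    bike
2       5  Sat     65     suv
5       4  Thu     56   sedan
0       1  Sat     25     van
1       4  Sat     19   sedan
6       3  Thu      8    bike
4       4  Fri      2   sedan
drop duplicate vehicle (keep=last):
   riders  day  miles vehicle
3       4  Sat     75   truck
2       5  Sat     65     suv
0       1  Sat     25     van
6       3  Thu      8    bike
4       4  Fri      2   sedan
take 2 rows with largest miles:
   riders  day  miles vehicle
3       4  Sat     75   truck
2       5  Sat     65     suv
add column riders_minus_miles = t['riders'] - t['miles']:
   riders  day  miles vehicle  riders_minus_miles
3       4  Sat     75   truck                 -71
2       5  Sat     65     suv                 -60
The sum of column 'riders_minus_miles' is -131.

-131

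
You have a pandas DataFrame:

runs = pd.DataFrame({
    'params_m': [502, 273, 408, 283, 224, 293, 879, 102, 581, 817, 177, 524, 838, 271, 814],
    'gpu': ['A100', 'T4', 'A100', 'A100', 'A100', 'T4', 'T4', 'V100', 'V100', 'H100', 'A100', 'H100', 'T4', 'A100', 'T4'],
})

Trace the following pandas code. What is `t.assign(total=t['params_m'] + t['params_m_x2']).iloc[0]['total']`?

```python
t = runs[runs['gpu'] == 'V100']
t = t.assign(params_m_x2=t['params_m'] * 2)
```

306

filter rows where gpu == 'V100':
   params_m   gpu
7       102  V100
8       581  V100
add column params_m_x2 = t['params_m'] * 2:
   params_m   gpu  params_m_x2
7       102  V100          204
8       581  V100         1162
add column total = t['params_m'] + t['params_m_x2']:
   params_m   gpu  params_m_x2  total
7       102  V100          204    306
8       581  V100         1162   1743
Hence 306.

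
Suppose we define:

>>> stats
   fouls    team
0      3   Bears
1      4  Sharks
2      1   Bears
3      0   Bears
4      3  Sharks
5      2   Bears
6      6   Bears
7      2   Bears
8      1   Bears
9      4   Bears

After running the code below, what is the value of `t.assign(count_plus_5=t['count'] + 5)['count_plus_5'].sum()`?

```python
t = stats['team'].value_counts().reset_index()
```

value_counts of team:
team
Bears     8
Sharks    2
Name: count, dtype: int64
reset_index():
     team  count
0   Bears      8
1  Sharks      2
add column count_plus_5 = t['count'] + 5:
     team  count  count_plus_5
0   Bears      8            13
1  Sharks      2             7
Hence 20.

20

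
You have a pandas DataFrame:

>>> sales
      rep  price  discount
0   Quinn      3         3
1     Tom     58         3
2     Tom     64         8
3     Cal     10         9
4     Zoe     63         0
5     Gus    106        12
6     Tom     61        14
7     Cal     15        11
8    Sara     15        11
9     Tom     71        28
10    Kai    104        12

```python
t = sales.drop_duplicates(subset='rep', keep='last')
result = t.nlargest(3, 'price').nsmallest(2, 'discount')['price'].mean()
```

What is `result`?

105.0

drop duplicate rep (keep=last):
      rep  price  discount
0   Quinn      3         3
4     Zoe     63         0
5     Gus    106        12
7     Cal     15        11
8    Sara     15        11
9     Tom     71        28
10    Kai    104        12
take 3 rows with largest price:
    rep  price  discount
5   Gus    106        12
10  Kai    104        12
9   Tom     71        28
take 2 rows with smallest discount:
    rep  price  discount
5   Gus    106        12
10  Kai    104        12
Finally, mean of column 'price' = 105.0.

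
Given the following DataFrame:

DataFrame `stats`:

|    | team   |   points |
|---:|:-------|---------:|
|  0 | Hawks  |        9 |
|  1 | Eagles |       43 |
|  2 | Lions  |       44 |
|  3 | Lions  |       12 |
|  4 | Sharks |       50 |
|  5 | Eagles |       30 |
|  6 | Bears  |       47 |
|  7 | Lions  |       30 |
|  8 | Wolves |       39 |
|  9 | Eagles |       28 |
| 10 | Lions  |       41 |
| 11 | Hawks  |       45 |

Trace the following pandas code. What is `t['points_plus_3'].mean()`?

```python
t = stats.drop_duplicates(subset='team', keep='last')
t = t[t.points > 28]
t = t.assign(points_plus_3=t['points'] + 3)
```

47.4

drop duplicate team (keep=last):
      team  points
4   Sharks      50
6    Bears      47
8   Wolves      39
9   Eagles      28
10   Lions      41
11   Hawks      45
filter rows where points > 28:
      team  points
4   Sharks      50
6    Bears      47
8   Wolves      39
10   Lions      41
11   Hawks      45
add column points_plus_3 = t['points'] + 3:
      team  points  points_plus_3
4   Sharks      50             53
6    Bears      47             50
8   Wolves      39             42
10   Lions      41             44
11   Hawks      45             48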